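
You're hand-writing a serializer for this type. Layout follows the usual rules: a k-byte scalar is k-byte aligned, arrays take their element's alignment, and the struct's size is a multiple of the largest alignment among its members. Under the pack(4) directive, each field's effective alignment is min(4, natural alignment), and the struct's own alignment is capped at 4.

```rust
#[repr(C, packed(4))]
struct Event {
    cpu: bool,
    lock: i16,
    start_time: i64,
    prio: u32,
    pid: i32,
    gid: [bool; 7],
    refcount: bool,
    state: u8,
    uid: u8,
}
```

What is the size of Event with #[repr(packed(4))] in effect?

@0: cpu [1B, align 1] → 1
+1 pad (align 2)
@2: lock [2B, align 2] → 4
@4: start_time [8B, align 4] → 12
@12: prio [4B, align 4] → 16
@16: pid [4B, align 4] → 20
@20: gid [7B, align 1] → 27
@27: refcount [1B, align 1] → 28
@28: state [1B, align 1] → 29
@29: uid [1B, align 1] → 30
+2 tail pad (align 4)
size 32, align 4

32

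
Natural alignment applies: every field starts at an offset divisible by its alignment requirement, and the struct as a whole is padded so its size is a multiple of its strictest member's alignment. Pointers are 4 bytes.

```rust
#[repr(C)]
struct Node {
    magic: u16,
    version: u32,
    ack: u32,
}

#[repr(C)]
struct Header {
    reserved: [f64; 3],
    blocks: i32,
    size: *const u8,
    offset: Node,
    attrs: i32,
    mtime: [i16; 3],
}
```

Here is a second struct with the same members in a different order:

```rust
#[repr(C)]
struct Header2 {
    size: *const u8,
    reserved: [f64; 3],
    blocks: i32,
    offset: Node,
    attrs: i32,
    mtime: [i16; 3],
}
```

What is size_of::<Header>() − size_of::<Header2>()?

-8

Node: magic at 0 (size 2, align 2) → ends 2; pad 2 to align 4 for version; version at 4 (size 4, align 4) → ends 8; ack at 8 (size 4, align 4) → ends 12; total 12 bytes, alignment 4
reserved at 0 (size 24, align 8) → ends 24
blocks at 24 (size 4, align 4) → ends 28
size at 28 (size 4, align 4) → ends 32
offset at 32 (size 12, align 4) → ends 44
attrs at 44 (size 4, align 4) → ends 48
mtime at 48 (size 6, align 2) → ends 54
tail pad 2 to reach multiple of 8
total 56 bytes, alignment 8
— Header2 —
size at 0 (size 4, align 4) → ends 4
pad 4 to align 8 for reserved
reserved at 8 (size 24, align 8) → ends 32
blocks at 32 (size 4, align 4) → ends 36
offset at 36 (size 12, align 4) → ends 48
attrs at 48 (size 4, align 4) → ends 52
mtime at 52 (size 6, align 2) → ends 58
tail pad 6 to reach multiple of 8
total 64 bytes, alignment 8
56 − 64 = -8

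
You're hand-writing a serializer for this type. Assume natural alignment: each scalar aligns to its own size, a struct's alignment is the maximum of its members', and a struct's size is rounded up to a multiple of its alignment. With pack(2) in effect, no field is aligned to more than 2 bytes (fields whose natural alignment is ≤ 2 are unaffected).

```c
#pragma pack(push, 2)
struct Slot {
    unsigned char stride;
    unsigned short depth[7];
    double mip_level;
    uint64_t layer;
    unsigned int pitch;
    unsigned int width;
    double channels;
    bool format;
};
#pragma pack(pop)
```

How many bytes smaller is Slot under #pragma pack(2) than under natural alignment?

natural layout:
  stride at 0 (size 1, align 1) → ends 1
  pad 1 to align 2 for depth
  depth at 2 (size 14, align 2) → ends 16
  mip_level at 16 (size 8, align 8) → ends 24
  layer at 24 (size 8, align 8) → ends 32
  pitch at 32 (size 4, align 4) → ends 36
  width at 36 (size 4, align 4) → ends 40
  channels at 40 (size 8, align 8) → ends 48
  format at 48 (size 1, align 1) → ends 49
  tail pad 7 to reach multiple of 8
  total 56 bytes, alignment 8
packed(2) layout:
  stride at 0 (size 1, align 1) → ends 1
  pad 1 to align 2 for depth
  depth at 2 (size 14, align 2) → ends 16
  mip_level at 16 (size 8, align 2) → ends 24
  layer at 24 (size 8, align 2) → ends 32
  pitch at 32 (size 4, align 2) → ends 36
  width at 36 (size 4, align 2) → ends 40
  channels at 40 (size 8, align 2) → ends 48
  format at 48 (size 1, align 1) → ends 49
  tail pad 1 to reach multiple of 2
  total 50 bytes, alignment 2
56 − 50 = 6

6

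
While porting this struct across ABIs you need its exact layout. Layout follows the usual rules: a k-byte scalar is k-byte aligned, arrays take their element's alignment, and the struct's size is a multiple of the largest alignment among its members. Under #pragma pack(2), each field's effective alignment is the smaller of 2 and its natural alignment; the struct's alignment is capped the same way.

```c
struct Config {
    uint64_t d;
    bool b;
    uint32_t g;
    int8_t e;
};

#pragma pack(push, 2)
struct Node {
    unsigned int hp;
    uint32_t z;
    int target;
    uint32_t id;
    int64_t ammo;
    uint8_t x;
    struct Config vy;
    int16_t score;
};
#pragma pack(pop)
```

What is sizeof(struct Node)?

Config: @0: d [8B, align 8] → 8; @8: b [1B, align 1] → 9; +3 pad (align 4); @12: g [4B, align 4] → 16; @16: e [1B, align 1] → 17; +7 tail pad (align 8); size 24, align 8
@0: hp [4B, align 2] → 4
@4: z [4B, align 2] → 8
@8: target [4B, align 2] → 12
@12: id [4B, align 2] → 16
@16: ammo [8B, align 2] → 24
@24: x [1B, align 1] → 25
+1 pad (align 2)
@26: vy [24B, align 2] → 50
@50: score [2B, align 2] → 52
size 52, align 2

52 bytes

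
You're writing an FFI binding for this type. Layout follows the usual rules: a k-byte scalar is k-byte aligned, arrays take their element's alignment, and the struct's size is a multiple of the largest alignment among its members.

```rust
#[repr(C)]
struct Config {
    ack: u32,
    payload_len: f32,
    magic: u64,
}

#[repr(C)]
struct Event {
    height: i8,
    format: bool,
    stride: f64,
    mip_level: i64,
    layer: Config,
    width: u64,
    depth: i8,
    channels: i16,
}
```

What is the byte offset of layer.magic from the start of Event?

32

Config: 0..4  ack  (4B, 4-aligned); 4..8  payload_len  (4B, 4-aligned); 8..16  magic  (8B, 8-aligned); sizeof = 16, alignof = 8
0..1  height  (1B, 1-aligned)
1..2  format  (1B, 1-aligned)
2..8  -- padding (6B)
8..16  stride  (8B, 8-aligned)
16..24  mip_level  (8B, 8-aligned)
24..40  layer  (16B, 8-aligned)
within Config: magic at 8
24 + 8 = 32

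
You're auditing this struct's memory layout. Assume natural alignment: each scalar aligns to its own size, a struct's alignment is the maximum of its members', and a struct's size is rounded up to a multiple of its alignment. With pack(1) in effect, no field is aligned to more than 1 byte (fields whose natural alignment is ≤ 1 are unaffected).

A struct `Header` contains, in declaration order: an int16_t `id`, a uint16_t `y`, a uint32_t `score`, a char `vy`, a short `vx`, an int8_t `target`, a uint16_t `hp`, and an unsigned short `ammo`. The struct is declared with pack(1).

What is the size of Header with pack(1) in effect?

16

id at 0 (size 2, align 1) → ends 2
y at 2 (size 2, align 1) → ends 4
score at 4 (size 4, align 1) → ends 8
vy at 8 (size 1, align 1) → ends 9
vx at 9 (size 2, align 1) → ends 11
target at 11 (size 1, align 1) → ends 12
hp at 12 (size 2, align 1) → ends 14
ammo at 14 (size 2, align 1) → ends 16
total 16 bytes, alignment 1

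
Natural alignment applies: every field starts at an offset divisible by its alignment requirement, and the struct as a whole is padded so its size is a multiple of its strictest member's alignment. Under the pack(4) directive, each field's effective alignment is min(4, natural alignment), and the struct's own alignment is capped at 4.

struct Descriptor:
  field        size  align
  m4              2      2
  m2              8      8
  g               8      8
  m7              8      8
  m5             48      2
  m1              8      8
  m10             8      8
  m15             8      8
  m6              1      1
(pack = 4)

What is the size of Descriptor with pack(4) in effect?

104

@0: m4 [2B, align 2] → 2
+2 pad (align 4)
@4: m2 [8B, align 4] → 12
@12: g [8B, align 4] → 20
@20: m7 [8B, align 4] → 28
@28: m5 [48B, align 2] → 76
@76: m1 [8B, align 4] → 84
@84: m10 [8B, align 4] → 92
@92: m15 [8B, align 4] → 100
@100: m6 [1B, align 1] → 101
+3 tail pad (align 4)
size 104, align 4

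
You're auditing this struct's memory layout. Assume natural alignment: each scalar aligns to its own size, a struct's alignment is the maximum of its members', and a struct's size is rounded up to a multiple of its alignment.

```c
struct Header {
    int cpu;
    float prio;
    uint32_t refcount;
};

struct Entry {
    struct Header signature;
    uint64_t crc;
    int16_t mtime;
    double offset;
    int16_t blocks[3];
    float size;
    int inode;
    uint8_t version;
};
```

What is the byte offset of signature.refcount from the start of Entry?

8

Header: cpu at 0 (size 4, align 4) → ends 4; prio at 4 (size 4, align 4) → ends 8; refcount at 8 (size 4, align 4) → ends 12; total 12 bytes, alignment 4
signature at 0 (size 12, align 4) → ends 12
within Header: refcount at 8
0 + 8 = 8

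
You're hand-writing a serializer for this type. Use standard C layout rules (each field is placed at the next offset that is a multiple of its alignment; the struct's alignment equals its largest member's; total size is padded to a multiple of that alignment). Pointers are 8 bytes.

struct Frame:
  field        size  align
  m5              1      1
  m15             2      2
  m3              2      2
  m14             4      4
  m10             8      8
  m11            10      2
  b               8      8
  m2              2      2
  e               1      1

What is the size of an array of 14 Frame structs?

784

@0: m5 [1B, align 1] → 1
+1 pad (align 2)
@2: m15 [2B, align 2] → 4
@4: m3 [2B, align 2] → 6
+2 pad (align 4)
@8: m14 [4B, align 4] → 12
+4 pad (align 8)
@16: m10 [8B, align 8] → 24
@24: m11 [10B, align 2] → 34
+6 pad (align 8)
@40: b [8B, align 8] → 48
@48: m2 [2B, align 2] → 50
@50: e [1B, align 1] → 51
+5 tail pad (align 8)
size 56, align 8
array of 14: 14 × 56 = 784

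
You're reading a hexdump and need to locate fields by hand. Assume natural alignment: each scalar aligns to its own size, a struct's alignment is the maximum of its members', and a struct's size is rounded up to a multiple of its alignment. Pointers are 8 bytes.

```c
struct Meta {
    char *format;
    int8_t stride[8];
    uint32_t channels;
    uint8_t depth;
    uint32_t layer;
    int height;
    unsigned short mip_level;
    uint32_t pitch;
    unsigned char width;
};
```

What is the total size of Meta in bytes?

48 bytes

@0: format [8B, align 8] → 8
@8: stride [8B, align 1] → 16
@16: channels [4B, align 4] → 20
@20: depth [1B, align 1] → 21
+3 pad (align 4)
@24: layer [4B, align 4] → 28
@28: height [4B, align 4] → 32
@32: mip_level [2B, align 2] → 34
+2 pad (align 4)
@36: pitch [4B, align 4] → 40
@40: width [1B, align 1] → 41
+7 tail pad (align 8)
size 48, align 8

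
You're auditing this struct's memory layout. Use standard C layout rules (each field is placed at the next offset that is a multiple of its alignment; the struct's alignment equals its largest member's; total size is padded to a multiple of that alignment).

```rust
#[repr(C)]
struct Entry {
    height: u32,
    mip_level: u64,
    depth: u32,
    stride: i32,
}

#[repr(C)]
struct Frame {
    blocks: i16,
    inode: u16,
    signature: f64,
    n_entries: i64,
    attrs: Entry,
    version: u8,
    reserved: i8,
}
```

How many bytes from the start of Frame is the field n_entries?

Entry: 0..4  height  (4B, 4-aligned); 4..8  -- padding (4B); 8..16  mip_level  (8B, 8-aligned); 16..20  depth  (4B, 4-aligned); 20..24  stride  (4B, 4-aligned); sizeof = 24, alignof = 8
0..2  blocks  (2B, 2-aligned)
2..4  inode  (2B, 2-aligned)
4..8  -- padding (4B)
8..16  signature  (8B, 8-aligned)
16..24  n_entries  (8B, 8-aligned)

16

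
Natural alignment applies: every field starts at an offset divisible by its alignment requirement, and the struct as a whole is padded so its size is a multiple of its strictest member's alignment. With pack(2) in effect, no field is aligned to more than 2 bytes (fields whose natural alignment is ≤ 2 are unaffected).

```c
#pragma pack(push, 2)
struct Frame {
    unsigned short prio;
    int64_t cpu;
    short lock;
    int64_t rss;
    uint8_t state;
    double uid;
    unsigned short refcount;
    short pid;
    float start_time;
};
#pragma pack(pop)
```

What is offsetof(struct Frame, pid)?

32

0..2  prio  (2B, 2-aligned)
2..10  cpu  (8B, 2-aligned)
10..12  lock  (2B, 2-aligned)
12..20  rss  (8B, 2-aligned)
20..21  state  (1B, 1-aligned)
21..22  -- padding (1B)
22..30  uid  (8B, 2-aligned)
30..32  refcount  (2B, 2-aligned)
32..34  pid  (2B, 2-aligned)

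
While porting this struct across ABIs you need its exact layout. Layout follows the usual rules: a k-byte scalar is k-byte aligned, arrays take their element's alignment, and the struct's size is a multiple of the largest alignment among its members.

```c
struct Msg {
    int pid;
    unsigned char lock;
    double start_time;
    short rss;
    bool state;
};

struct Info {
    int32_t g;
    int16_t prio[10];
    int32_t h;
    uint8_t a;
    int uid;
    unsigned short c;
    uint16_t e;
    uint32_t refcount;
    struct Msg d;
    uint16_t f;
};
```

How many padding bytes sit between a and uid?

Msg: @0: pid [4B, align 4] → 4; @4: lock [1B, align 1] → 5; +3 pad (align 8); @8: start_time [8B, align 8] → 16; @16: rss [2B, align 2] → 18; @18: state [1B, align 1] → 19; +5 tail pad (align 8); size 24, align 8
@0: g [4B, align 4] → 4
@4: prio [20B, align 2] → 24
@24: h [4B, align 4] → 28
@28: a [1B, align 1] → 29
+3 pad (align 4)
@32: uid [4B, align 4] → 36

3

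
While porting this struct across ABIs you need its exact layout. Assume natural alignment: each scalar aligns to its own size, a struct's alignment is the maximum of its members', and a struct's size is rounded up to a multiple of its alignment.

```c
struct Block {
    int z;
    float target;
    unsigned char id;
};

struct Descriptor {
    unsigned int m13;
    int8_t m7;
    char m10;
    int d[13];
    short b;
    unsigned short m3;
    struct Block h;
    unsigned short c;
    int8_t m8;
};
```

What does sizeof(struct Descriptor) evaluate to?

80

Block: @0: z [4B, align 4] → 4; @4: target [4B, align 4] → 8; @8: id [1B, align 1] → 9; +3 tail pad (align 4); size 12, align 4
@0: m13 [4B, align 4] → 4
@4: m7 [1B, align 1] → 5
@5: m10 [1B, align 1] → 6
+2 pad (align 4)
@8: d [52B, align 4] → 60
@60: b [2B, align 2] → 62
@62: m3 [2B, align 2] → 64
@64: h [12B, align 4] → 76
@76: c [2B, align 2] → 78
@78: m8 [1B, align 1] → 79
+1 tail pad (align 4)
size 80, align 4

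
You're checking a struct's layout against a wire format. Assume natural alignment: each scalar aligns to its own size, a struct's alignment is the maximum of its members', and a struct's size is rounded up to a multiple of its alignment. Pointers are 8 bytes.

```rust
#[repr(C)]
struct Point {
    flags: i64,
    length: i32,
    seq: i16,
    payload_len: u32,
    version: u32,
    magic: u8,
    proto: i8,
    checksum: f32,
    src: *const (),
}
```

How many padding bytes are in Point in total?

flags at 0 (size 8, align 8) → ends 8
length at 8 (size 4, align 4) → ends 12
seq at 12 (size 2, align 2) → ends 14
pad 2 to align 4 for payload_len
payload_len at 16 (size 4, align 4) → ends 20
version at 20 (size 4, align 4) → ends 24
magic at 24 (size 1, align 1) → ends 25
proto at 25 (size 1, align 1) → ends 26
pad 2 to align 4 for checksum
checksum at 28 (size 4, align 4) → ends 32
src at 32 (size 8, align 8) → ends 40
total 40 bytes, alignment 8
data bytes 36, size 40 → padding 4

4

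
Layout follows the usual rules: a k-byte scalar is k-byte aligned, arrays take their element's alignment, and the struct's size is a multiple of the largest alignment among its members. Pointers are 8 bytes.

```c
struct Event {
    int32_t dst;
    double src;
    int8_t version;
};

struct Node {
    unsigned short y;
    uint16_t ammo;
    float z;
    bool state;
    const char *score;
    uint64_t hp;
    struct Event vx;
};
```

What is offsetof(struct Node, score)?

Event: 0..4  dst  (4B, 4-aligned); 4..8  -- padding (4B); 8..16  src  (8B, 8-aligned); 16..17  version  (1B, 1-aligned); 17..24  -- tail padding (7B); sizeof = 24, alignof = 8
0..2  y  (2B, 2-aligned)
2..4  ammo  (2B, 2-aligned)
4..8  z  (4B, 4-aligned)
8..9  state  (1B, 1-aligned)
9..16  -- padding (7B)
16..24  score  (8B, 8-aligned)

16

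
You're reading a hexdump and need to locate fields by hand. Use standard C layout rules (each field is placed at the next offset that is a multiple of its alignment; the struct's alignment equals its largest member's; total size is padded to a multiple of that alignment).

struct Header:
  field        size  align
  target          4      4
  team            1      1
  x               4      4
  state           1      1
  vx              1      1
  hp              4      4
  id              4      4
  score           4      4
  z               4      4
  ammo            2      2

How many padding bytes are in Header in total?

@0: target [4B, align 4] → 4
@4: team [1B, align 1] → 5
+3 pad (align 4)
@8: x [4B, align 4] → 12
@12: state [1B, align 1] → 13
@13: vx [1B, align 1] → 14
+2 pad (align 4)
@16: hp [4B, align 4] → 20
@20: id [4B, align 4] → 24
@24: score [4B, align 4] → 28
@28: z [4B, align 4] → 32
@32: ammo [2B, align 2] → 34
+2 tail pad (align 4)
size 36, align 4
data bytes 29, size 36 → padding 7

7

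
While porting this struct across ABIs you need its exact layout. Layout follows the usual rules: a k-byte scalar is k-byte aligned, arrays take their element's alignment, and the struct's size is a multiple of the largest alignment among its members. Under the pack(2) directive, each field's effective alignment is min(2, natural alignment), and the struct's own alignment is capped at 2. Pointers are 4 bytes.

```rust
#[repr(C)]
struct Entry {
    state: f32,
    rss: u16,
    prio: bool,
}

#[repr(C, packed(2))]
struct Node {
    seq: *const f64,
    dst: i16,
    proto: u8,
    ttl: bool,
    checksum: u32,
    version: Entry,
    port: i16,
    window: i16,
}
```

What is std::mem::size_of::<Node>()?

Entry: state at 0 (size 4, align 4) → ends 4; rss at 4 (size 2, align 2) → ends 6; prio at 6 (size 1, align 1) → ends 7; tail pad 1 to reach multiple of 4; total 8 bytes, alignment 4
seq at 0 (size 4, align 2) → ends 4
dst at 4 (size 2, align 2) → ends 6
proto at 6 (size 1, align 1) → ends 7
ttl at 7 (size 1, align 1) → ends 8
checksum at 8 (size 4, align 2) → ends 12
version at 12 (size 8, align 2) → ends 20
port at 20 (size 2, align 2) → ends 22
window at 22 (size 2, align 2) → ends 24
total 24 bytes, alignment 2

24 bytes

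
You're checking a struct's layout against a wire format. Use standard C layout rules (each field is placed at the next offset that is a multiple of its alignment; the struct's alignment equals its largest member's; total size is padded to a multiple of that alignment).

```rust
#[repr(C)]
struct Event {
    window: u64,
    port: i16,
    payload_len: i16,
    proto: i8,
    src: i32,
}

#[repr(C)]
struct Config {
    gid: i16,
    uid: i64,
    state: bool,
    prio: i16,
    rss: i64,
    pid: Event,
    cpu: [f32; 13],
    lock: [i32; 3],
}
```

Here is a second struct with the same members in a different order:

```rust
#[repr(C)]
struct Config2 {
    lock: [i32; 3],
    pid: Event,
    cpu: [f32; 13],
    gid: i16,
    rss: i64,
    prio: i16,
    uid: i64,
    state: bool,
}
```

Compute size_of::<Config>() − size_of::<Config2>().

-8

Event: 0..8  window  (8B, 8-aligned); 8..10  port  (2B, 2-aligned); 10..12  payload_len  (2B, 2-aligned); 12..13  proto  (1B, 1-aligned); 13..16  -- padding (3B); 16..20  src  (4B, 4-aligned); 20..24  -- tail padding (4B); sizeof = 24, alignof = 8
0..2  gid  (2B, 2-aligned)
2..8  -- padding (6B)
8..16  uid  (8B, 8-aligned)
16..17  state  (1B, 1-aligned)
17..18  -- padding (1B)
18..20  prio  (2B, 2-aligned)
20..24  -- padding (4B)
24..32  rss  (8B, 8-aligned)
32..56  pid  (24B, 8-aligned)
56..108  cpu  (52B, 4-aligned)
108..120  lock  (12B, 4-aligned)
sizeof = 120, alignof = 8
— Config2 —
0..12  lock  (12B, 4-aligned)
12..16  -- padding (4B)
16..40  pid  (24B, 8-aligned)
40..92  cpu  (52B, 4-aligned)
92..94  gid  (2B, 2-aligned)
94..96  -- padding (2B)
96..104  rss  (8B, 8-aligned)
104..106  prio  (2B, 2-aligned)
106..112  -- padding (6B)
112..120  uid  (8B, 8-aligned)
120..121  state  (1B, 1-aligned)
121..128  -- tail padding (7B)
sizeof = 128, alignof = 8
120 − 128 = -8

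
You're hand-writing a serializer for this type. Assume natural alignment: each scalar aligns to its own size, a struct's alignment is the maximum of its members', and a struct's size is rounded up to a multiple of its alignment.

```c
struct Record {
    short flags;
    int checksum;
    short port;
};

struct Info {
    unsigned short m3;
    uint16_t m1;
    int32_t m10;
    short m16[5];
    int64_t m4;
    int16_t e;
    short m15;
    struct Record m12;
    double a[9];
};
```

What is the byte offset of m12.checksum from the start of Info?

Record: 0..2  flags  (2B, 2-aligned); 2..4  -- padding (2B); 4..8  checksum  (4B, 4-aligned); 8..10  port  (2B, 2-aligned); 10..12  -- tail padding (2B); sizeof = 12, alignof = 4
0..2  m3  (2B, 2-aligned)
2..4  m1  (2B, 2-aligned)
4..8  m10  (4B, 4-aligned)
8..18  m16  (10B, 2-aligned)
18..24  -- padding (6B)
24..32  m4  (8B, 8-aligned)
32..34  e  (2B, 2-aligned)
34..36  m15  (2B, 2-aligned)
36..48  m12  (12B, 4-aligned)
within Record: checksum at 4
36 + 4 = 40

40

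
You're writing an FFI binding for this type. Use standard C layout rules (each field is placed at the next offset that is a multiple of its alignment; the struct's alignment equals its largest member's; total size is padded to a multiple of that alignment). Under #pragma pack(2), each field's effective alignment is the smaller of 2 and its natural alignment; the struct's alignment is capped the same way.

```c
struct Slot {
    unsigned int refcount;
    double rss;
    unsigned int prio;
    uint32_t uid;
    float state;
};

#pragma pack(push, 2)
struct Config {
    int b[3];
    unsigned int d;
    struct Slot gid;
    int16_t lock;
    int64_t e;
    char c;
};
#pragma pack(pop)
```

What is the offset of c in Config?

58

Slot: @0: refcount [4B, align 4] → 4; +4 pad (align 8); @8: rss [8B, align 8] → 16; @16: prio [4B, align 4] → 20; @20: uid [4B, align 4] → 24; @24: state [4B, align 4] → 28; +4 tail pad (align 8); size 32, align 8
@0: b [12B, align 2] → 12
@12: d [4B, align 2] → 16
@16: gid [32B, align 2] → 48
@48: lock [2B, align 2] → 50
@50: e [8B, align 2] → 58
@58: c [1B, align 1] → 59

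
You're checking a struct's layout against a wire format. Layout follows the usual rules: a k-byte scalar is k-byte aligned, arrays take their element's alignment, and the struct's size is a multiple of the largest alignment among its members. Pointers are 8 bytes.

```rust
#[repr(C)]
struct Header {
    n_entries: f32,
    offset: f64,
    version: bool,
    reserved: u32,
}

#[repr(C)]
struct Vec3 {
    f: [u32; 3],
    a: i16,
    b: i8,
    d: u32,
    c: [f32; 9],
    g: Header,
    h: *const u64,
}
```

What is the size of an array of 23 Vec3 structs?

Header: n_entries at 0 (size 4, align 4) → ends 4; pad 4 to align 8 for offset; offset at 8 (size 8, align 8) → ends 16; version at 16 (size 1, align 1) → ends 17; pad 3 to align 4 for reserved; reserved at 20 (size 4, align 4) → ends 24; total 24 bytes, alignment 8
f at 0 (size 12, align 4) → ends 12
a at 12 (size 2, align 2) → ends 14
b at 14 (size 1, align 1) → ends 15
pad 1 to align 4 for d
d at 16 (size 4, align 4) → ends 20
c at 20 (size 36, align 4) → ends 56
g at 56 (size 24, align 8) → ends 80
h at 80 (size 8, align 8) → ends 88
total 88 bytes, alignment 8
array of 23: 23 × 88 = 2024

2024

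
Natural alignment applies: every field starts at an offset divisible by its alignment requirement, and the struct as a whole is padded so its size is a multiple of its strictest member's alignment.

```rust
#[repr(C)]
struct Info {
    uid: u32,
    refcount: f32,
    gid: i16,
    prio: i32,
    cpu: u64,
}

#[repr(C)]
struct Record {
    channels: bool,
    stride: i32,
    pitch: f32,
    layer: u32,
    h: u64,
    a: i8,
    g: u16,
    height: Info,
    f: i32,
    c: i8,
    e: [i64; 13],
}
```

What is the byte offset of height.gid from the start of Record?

Info: uid at 0 (size 4, align 4) → ends 4; refcount at 4 (size 4, align 4) → ends 8; gid at 8 (size 2, align 2) → ends 10; pad 2 to align 4 for prio; prio at 12 (size 4, align 4) → ends 16; cpu at 16 (size 8, align 8) → ends 24; total 24 bytes, alignment 8
channels at 0 (size 1, align 1) → ends 1
pad 3 to align 4 for stride
stride at 4 (size 4, align 4) → ends 8
pitch at 8 (size 4, align 4) → ends 12
layer at 12 (size 4, align 4) → ends 16
h at 16 (size 8, align 8) → ends 24
a at 24 (size 1, align 1) → ends 25
pad 1 to align 2 for g
g at 26 (size 2, align 2) → ends 28
pad 4 to align 8 for height
height at 32 (size 24, align 8) → ends 56
within Info: gid at 8
32 + 8 = 40

40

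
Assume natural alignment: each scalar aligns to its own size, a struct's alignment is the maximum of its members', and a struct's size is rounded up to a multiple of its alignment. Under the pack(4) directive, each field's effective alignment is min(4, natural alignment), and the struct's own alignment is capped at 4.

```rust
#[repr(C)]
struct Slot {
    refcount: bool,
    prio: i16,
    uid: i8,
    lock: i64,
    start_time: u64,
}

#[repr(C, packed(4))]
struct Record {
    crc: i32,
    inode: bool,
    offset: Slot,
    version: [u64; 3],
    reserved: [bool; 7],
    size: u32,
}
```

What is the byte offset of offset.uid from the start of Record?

12

Slot: 0..1  refcount  (1B, 1-aligned); 1..2  -- padding (1B); 2..4  prio  (2B, 2-aligned); 4..5  uid  (1B, 1-aligned); 5..8  -- padding (3B); 8..16  lock  (8B, 8-aligned); 16..24  start_time  (8B, 8-aligned); sizeof = 24, alignof = 8
0..4  crc  (4B, 4-aligned)
4..5  inode  (1B, 1-aligned)
5..8  -- padding (3B)
8..32  offset  (24B, 4-aligned)
within Slot: uid at 4
8 + 4 = 12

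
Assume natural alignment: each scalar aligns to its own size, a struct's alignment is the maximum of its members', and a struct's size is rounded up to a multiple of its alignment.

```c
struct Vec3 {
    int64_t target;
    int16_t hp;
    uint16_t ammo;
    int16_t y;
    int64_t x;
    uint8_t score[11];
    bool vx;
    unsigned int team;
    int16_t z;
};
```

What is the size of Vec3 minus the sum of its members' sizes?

target at 0 (size 8, align 8) → ends 8
hp at 8 (size 2, align 2) → ends 10
ammo at 10 (size 2, align 2) → ends 12
y at 12 (size 2, align 2) → ends 14
pad 2 to align 8 for x
x at 16 (size 8, align 8) → ends 24
score at 24 (size 11, align 1) → ends 35
vx at 35 (size 1, align 1) → ends 36
team at 36 (size 4, align 4) → ends 40
z at 40 (size 2, align 2) → ends 42
tail pad 6 to reach multiple of 8
total 48 bytes, alignment 8
data bytes 40, size 48 → padding 8

8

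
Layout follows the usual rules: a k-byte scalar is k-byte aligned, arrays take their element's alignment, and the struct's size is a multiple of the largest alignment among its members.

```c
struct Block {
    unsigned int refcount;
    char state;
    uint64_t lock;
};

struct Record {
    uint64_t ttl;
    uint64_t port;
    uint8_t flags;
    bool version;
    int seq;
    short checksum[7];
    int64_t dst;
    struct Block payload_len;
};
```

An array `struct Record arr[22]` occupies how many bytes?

Block: 0..4  refcount  (4B, 4-aligned); 4..5  state  (1B, 1-aligned); 5..8  -- padding (3B); 8..16  lock  (8B, 8-aligned); sizeof = 16, alignof = 8
0..8  ttl  (8B, 8-aligned)
8..16  port  (8B, 8-aligned)
16..17  flags  (1B, 1-aligned)
17..18  version  (1B, 1-aligned)
18..20  -- padding (2B)
20..24  seq  (4B, 4-aligned)
24..38  checksum  (14B, 2-aligned)
38..40  -- padding (2B)
40..48  dst  (8B, 8-aligned)
48..64  payload_len  (16B, 8-aligned)
sizeof = 64, alignof = 8
array of 22: 22 × 64 = 1408

1408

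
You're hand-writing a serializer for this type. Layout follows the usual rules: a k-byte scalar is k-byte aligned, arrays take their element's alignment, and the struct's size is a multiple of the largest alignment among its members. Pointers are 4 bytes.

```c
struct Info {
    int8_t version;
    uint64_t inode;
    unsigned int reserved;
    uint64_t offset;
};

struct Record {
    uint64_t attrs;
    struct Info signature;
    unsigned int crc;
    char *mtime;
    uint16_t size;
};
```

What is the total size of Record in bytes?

Info: @0: version [1B, align 1] → 1; +7 pad (align 8); @8: inode [8B, align 8] → 16; @16: reserved [4B, align 4] → 20; +4 pad (align 8); @24: offset [8B, align 8] → 32; size 32, align 8
@0: attrs [8B, align 8] → 8
@8: signature [32B, align 8] → 40
@40: crc [4B, align 4] → 44
@44: mtime [4B, align 4] → 48
@48: size [2B, align 2] → 50
+6 tail pad (align 8)
size 56, align 8

56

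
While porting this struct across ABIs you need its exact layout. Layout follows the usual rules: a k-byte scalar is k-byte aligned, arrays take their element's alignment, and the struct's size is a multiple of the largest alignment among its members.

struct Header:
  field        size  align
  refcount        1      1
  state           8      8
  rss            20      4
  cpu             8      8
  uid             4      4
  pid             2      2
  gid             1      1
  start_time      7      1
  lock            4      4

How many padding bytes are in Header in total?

17

0..1  refcount  (1B, 1-aligned)
1..8  -- padding (7B)
8..16  state  (8B, 8-aligned)
16..36  rss  (20B, 4-aligned)
36..40  -- padding (4B)
40..48  cpu  (8B, 8-aligned)
48..52  uid  (4B, 4-aligned)
52..54  pid  (2B, 2-aligned)
54..55  gid  (1B, 1-aligned)
55..62  start_time  (7B, 1-aligned)
62..64  -- padding (2B)
64..68  lock  (4B, 4-aligned)
68..72  -- tail padding (4B)
sizeof = 72, alignof = 8
data bytes 55, size 72 → padding 17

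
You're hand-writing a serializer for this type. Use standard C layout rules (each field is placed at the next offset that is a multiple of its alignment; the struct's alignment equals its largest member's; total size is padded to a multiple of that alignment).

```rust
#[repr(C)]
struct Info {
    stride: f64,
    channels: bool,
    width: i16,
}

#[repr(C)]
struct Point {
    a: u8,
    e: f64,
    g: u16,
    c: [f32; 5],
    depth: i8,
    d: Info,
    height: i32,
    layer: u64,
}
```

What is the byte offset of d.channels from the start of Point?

56

Info: 0..8  stride  (8B, 8-aligned); 8..9  channels  (1B, 1-aligned); 9..10  -- padding (1B); 10..12  width  (2B, 2-aligned); 12..16  -- tail padding (4B); sizeof = 16, alignof = 8
0..1  a  (1B, 1-aligned)
1..8  -- padding (7B)
8..16  e  (8B, 8-aligned)
16..18  g  (2B, 2-aligned)
18..20  -- padding (2B)
20..40  c  (20B, 4-aligned)
40..41  depth  (1B, 1-aligned)
41..48  -- padding (7B)
48..64  d  (16B, 8-aligned)
within Info: channels at 8
48 + 8 = 56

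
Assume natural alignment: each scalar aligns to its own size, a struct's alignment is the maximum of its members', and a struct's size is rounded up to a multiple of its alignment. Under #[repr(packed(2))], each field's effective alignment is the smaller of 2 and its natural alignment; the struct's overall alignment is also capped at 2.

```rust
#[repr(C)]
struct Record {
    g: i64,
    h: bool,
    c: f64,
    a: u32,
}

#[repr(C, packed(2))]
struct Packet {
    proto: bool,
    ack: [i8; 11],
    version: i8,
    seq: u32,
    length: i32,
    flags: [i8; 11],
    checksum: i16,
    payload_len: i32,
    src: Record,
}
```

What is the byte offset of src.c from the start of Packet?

Record: 0..8  g  (8B, 8-aligned); 8..9  h  (1B, 1-aligned); 9..16  -- padding (7B); 16..24  c  (8B, 8-aligned); 24..28  a  (4B, 4-aligned); 28..32  -- tail padding (4B); sizeof = 32, alignof = 8
0..1  proto  (1B, 1-aligned)
1..12  ack  (11B, 1-aligned)
12..13  version  (1B, 1-aligned)
13..14  -- padding (1B)
14..18  seq  (4B, 2-aligned)
18..22  length  (4B, 2-aligned)
22..33  flags  (11B, 1-aligned)
33..34  -- padding (1B)
34..36  checksum  (2B, 2-aligned)
36..40  payload_len  (4B, 2-aligned)
40..72  src  (32B, 2-aligned)
within Record: c at 16
40 + 16 = 56

56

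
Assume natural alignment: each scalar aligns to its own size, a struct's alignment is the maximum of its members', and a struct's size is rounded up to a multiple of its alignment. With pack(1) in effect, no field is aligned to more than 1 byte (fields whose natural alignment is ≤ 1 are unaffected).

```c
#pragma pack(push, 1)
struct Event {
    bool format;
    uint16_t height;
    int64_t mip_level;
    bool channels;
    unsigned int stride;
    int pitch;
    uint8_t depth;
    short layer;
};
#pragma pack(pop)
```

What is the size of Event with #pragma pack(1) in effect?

format at 0 (size 1, align 1) → ends 1
height at 1 (size 2, align 1) → ends 3
mip_level at 3 (size 8, align 1) → ends 11
channels at 11 (size 1, align 1) → ends 12
stride at 12 (size 4, align 1) → ends 16
pitch at 16 (size 4, align 1) → ends 20
depth at 20 (size 1, align 1) → ends 21
layer at 21 (size 2, align 1) → ends 23
total 23 bytes, alignment 1

23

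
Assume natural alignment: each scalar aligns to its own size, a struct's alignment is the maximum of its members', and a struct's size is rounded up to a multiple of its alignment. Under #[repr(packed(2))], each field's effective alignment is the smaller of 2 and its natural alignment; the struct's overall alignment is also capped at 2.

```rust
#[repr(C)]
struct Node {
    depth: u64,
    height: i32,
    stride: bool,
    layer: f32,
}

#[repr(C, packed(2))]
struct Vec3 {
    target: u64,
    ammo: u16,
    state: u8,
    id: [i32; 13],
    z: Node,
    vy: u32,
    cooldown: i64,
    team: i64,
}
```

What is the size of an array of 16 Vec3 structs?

1728

Node: depth at 0 (size 8, align 8) → ends 8; height at 8 (size 4, align 4) → ends 12; stride at 12 (size 1, align 1) → ends 13; pad 3 to align 4 for layer; layer at 16 (size 4, align 4) → ends 20; tail pad 4 to reach multiple of 8; total 24 bytes, alignment 8
target at 0 (size 8, align 2) → ends 8
ammo at 8 (size 2, align 2) → ends 10
state at 10 (size 1, align 1) → ends 11
pad 1 to align 2 for id
id at 12 (size 52, align 2) → ends 64
z at 64 (size 24, align 2) → ends 88
vy at 88 (size 4, align 2) → ends 92
cooldown at 92 (size 8, align 2) → ends 100
team at 100 (size 8, align 2) → ends 108
total 108 bytes, alignment 2
array of 16: 16 × 108 = 1728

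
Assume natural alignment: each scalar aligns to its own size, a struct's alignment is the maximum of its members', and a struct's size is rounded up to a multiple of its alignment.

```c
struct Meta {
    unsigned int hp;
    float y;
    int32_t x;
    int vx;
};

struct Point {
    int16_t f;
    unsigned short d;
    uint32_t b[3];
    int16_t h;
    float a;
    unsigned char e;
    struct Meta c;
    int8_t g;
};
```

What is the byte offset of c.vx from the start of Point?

Meta: @0: hp [4B, align 4] → 4; @4: y [4B, align 4] → 8; @8: x [4B, align 4] → 12; @12: vx [4B, align 4] → 16; size 16, align 4
@0: f [2B, align 2] → 2
@2: d [2B, align 2] → 4
@4: b [12B, align 4] → 16
@16: h [2B, align 2] → 18
+2 pad (align 4)
@20: a [4B, align 4] → 24
@24: e [1B, align 1] → 25
+3 pad (align 4)
@28: c [16B, align 4] → 44
within Meta: vx at 12
28 + 12 = 40

40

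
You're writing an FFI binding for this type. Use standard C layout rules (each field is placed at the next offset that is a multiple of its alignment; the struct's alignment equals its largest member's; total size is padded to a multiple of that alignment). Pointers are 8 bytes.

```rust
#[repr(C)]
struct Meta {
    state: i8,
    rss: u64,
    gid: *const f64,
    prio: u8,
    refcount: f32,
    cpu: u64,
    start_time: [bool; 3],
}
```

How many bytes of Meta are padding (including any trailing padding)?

15

0..1  state  (1B, 1-aligned)
1..8  -- padding (7B)
8..16  rss  (8B, 8-aligned)
16..24  gid  (8B, 8-aligned)
24..25  prio  (1B, 1-aligned)
25..28  -- padding (3B)
28..32  refcount  (4B, 4-aligned)
32..40  cpu  (8B, 8-aligned)
40..43  start_time  (3B, 1-aligned)
43..48  -- tail padding (5B)
sizeof = 48, alignof = 8
data bytes 33, size 48 → padding 15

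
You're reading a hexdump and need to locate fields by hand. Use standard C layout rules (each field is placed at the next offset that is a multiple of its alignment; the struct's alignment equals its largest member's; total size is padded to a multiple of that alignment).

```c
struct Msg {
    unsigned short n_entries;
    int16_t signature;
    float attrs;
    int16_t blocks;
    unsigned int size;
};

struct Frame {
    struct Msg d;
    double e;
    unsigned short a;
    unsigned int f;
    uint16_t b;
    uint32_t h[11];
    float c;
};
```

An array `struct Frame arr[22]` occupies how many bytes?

Msg: @0: n_entries [2B, align 2] → 2; @2: signature [2B, align 2] → 4; @4: attrs [4B, align 4] → 8; @8: blocks [2B, align 2] → 10; +2 pad (align 4); @12: size [4B, align 4] → 16; size 16, align 4
@0: d [16B, align 4] → 16
@16: e [8B, align 8] → 24
@24: a [2B, align 2] → 26
+2 pad (align 4)
@28: f [4B, align 4] → 32
@32: b [2B, align 2] → 34
+2 pad (align 4)
@36: h [44B, align 4] → 80
@80: c [4B, align 4] → 84
+4 tail pad (align 8)
size 88, align 8
array of 22: 22 × 88 = 1936

1936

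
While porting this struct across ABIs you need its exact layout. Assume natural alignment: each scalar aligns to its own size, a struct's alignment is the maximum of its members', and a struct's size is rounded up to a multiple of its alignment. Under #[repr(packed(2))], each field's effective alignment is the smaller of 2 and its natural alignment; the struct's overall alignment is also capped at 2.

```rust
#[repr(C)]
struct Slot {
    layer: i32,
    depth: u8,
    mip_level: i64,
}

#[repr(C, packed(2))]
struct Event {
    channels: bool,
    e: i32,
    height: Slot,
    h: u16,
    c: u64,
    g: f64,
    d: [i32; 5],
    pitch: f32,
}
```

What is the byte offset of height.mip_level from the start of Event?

Slot: 0..4  layer  (4B, 4-aligned); 4..5  depth  (1B, 1-aligned); 5..8  -- padding (3B); 8..16  mip_level  (8B, 8-aligned); sizeof = 16, alignof = 8
0..1  channels  (1B, 1-aligned)
1..2  -- padding (1B)
2..6  e  (4B, 2-aligned)
6..22  height  (16B, 2-aligned)
within Slot: mip_level at 8
6 + 8 = 14

14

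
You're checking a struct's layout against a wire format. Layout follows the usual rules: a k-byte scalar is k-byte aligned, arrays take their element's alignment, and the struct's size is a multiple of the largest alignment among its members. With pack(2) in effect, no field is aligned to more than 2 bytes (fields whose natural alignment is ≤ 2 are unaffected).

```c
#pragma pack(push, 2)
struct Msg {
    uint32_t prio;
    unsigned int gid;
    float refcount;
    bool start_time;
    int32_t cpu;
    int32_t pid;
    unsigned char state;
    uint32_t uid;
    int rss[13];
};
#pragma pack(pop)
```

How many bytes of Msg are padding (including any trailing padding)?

2

0..4  prio  (4B, 2-aligned)
4..8  gid  (4B, 2-aligned)
8..12  refcount  (4B, 2-aligned)
12..13  start_time  (1B, 1-aligned)
13..14  -- padding (1B)
14..18  cpu  (4B, 2-aligned)
18..22  pid  (4B, 2-aligned)
22..23  state  (1B, 1-aligned)
23..24  -- padding (1B)
24..28  uid  (4B, 2-aligned)
28..80  rss  (52B, 2-aligned)
sizeof = 80, alignof = 2
data bytes 78, size 80 → padding 2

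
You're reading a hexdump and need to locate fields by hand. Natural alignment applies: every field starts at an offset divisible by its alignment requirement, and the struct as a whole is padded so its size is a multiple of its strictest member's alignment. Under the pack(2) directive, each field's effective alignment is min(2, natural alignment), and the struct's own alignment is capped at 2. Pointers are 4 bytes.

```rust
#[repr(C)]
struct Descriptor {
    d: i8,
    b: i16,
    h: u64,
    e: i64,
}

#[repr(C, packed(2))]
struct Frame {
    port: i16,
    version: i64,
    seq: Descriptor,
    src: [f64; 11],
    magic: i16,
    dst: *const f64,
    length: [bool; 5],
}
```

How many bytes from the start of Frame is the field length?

128

Descriptor: 0..1  d  (1B, 1-aligned); 1..2  -- padding (1B); 2..4  b  (2B, 2-aligned); 4..8  -- padding (4B); 8..16  h  (8B, 8-aligned); 16..24  e  (8B, 8-aligned); sizeof = 24, alignof = 8
0..2  port  (2B, 2-aligned)
2..10  version  (8B, 2-aligned)
10..34  seq  (24B, 2-aligned)
34..122  src  (88B, 2-aligned)
122..124  magic  (2B, 2-aligned)
124..128  dst  (4B, 2-aligned)
128..133  length  (5B, 1-aligned)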